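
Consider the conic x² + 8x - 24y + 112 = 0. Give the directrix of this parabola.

y = -2

Only x is squared. Complete the square in x: (x + 4)² = 24(y - 4).
Vertex (-4, 4); 4p = 24 so p = 6. Opens up.
Directrix is the horizontal line y = k − p = 4 − (6) = -2.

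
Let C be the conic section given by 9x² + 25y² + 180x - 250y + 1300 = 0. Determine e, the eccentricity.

e = 4/5

Collect terms: 9(x² + 20x) + 25(y² - 10y) = -1300
Complete the square: 9(x + 10)² + 25(y - 5)² = -1300 + 900 + 625 = 225
Divide through by 225 to get (x + 10)²/25 + (y - 5)²/9 = 1.
Ellipse, center (-10, 5), major axis horizontal; a² = 25, b² = 9.
c² = a² - b² = 16, so c = 4.
e = c/a = 4/5.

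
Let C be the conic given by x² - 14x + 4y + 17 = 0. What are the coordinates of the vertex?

Only x is squared. Complete the square in x: (x - 7)² = -4(y - 8).
Vertex (7, 8); 4p = -4 so p = -1. Opens down.

(7, 8)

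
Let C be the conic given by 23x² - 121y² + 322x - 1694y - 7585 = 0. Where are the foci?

(-19, -7) and (5, -7)

Group: 23(x² + 14x) -121(y² + 14y) = 7585
Complete the square: 23(x + 7)² -121(y + 7)² = 7585 + 1127 - 5929 = 2783
Dividing both sides by 2783: (x + 7)²/121 - (y + 7)²/23 = 1
Hyperbola, center (-7, -7), transverse axis horizontal; a² = 121, b² = 23.
c² = a² + b² = 121 + 23 = 144, so c = 12.
Foci lie on the horizontal axis through the center: (h ± c, k).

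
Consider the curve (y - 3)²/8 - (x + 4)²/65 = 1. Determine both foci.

Center (-4, 3). The positive term is the y-term, so the transverse axis is vertical; a² = 8, b² = 65.
c² = a² + b² = 8 + 65 = 73, so c = √73.
Foci lie on the vertical axis through the center: (h, k ± c).

(-4, 3 - √73) and (-4, 3 + √73)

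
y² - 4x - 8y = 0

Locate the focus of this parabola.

(-3, 4)

Only y is squared. Complete the square in y: (y - 4)² = 4(x + 4).
Vertex (-4, 4); 4p = 4 so p = 1. Opens right.
Focus is p units from the vertex along the axis: (h + p, k).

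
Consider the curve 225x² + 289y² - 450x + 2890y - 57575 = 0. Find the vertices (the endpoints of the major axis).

(-16, -5) and (18, -5)

Collect terms: 225(x² - 2x) + 289(y² + 10y) = 57575
225(x - 1)² + 289(y + 5)² = 57575 + 225 + 7225 = 65025
Divide through by 65025 to get (x - 1)²/289 + (y + 5)²/225 = 1.
Ellipse, center (1, -5), major axis horizontal; a² = 289, b² = 225.
a = 17. Vertices at (h ± a, k).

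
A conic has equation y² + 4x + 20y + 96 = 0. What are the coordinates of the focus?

Only y is squared. Complete the square in y: (y + 10)² = -4(x - 1).
Vertex (1, -10); 4p = -4 so p = -1. Opens left.
Focus is p units from the vertex along the axis: (h + p, k).

(0, -10)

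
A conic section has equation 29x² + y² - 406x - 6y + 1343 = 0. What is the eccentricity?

29(x² - 14x) + (y² - 6y) = -1343
Complete the square in x and y: 29(x - 7)² + (y - 3)² = -1343 + 1421 + 9 = 87
Divide through by 87 to get (x - 7)²/3 + (y - 3)²/87 = 1.
Ellipse, center (7, 3), major axis vertical; a² = 87, b² = 3.
c² = a² - b² = 84, so c = 2√21.
e = c/a = 2√21/√87 = 2√203/29.

e = 2√203/29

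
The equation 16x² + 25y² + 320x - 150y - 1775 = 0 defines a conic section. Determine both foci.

Rearranging, 16(x² + 20x) + 25(y² - 6y) = 1775.
Completing the square gives 16(x + 10)² + 25(y - 3)² = 1775 + 1600 + 225 = 3600.
Dividing both sides by 3600: (x + 10)²/225 + (y - 3)²/144 = 1
Ellipse, center (-10, 3), major axis horizontal; a² = 225, b² = 144.
c² = a² - b² = 225 - 144 = 81, so c = 9.
Foci lie on the horizontal axis through the center: (h ± c, k).

(-19, 3) and (-1, 3)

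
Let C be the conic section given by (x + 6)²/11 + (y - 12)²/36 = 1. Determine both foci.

Center (-6, 12). The larger denominator 36 sits under the y-term, so the major axis is vertical; a² = 36, b² = 11.
c² = a² - b² = 36 - 11 = 25, so c = 5.
Foci lie on the vertical axis through the center: (h, k ± c).

(-6, 7) and (-6, 17)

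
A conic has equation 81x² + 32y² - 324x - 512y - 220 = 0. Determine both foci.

Group: 81(x² - 4x) + 32(y² - 16y) = 220
Completing the square gives 81(x - 2)² + 32(y - 8)² = 220 + 324 + 2048 = 2592.
Dividing both sides by 2592: (x - 2)²/32 + (y - 8)²/81 = 1
Ellipse, center (2, 8), major axis vertical; a² = 81, b² = 32.
c² = a² - b² = 81 - 32 = 49, so c = 7.
Foci lie on the vertical axis through the center: (h, k ± c).

(2, 1) and (2, 15)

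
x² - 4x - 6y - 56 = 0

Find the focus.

Only x is squared. Complete the square in x: (x - 2)² = 6(y + 10).
Vertex (2, -10); 4p = 6 so p = 3/2. Opens up.
Focus is p units from the vertex along the axis: (h, k + p).

(2, -17/2)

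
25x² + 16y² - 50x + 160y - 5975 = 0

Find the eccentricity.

Group the x- and y-terms: 25(x² - 2x) + 16(y² + 10y) = 5975
Complete the square: 25(x - 1)² + 16(y + 5)² = 5975 + 25 + 400 = 6400
Dividing both sides by 6400: (x - 1)²/256 + (y + 5)²/400 = 1
Ellipse, center (1, -5), major axis vertical; a² = 400, b² = 256.
c² = a² - b² = 144, so c = 12.
e = c/a = 12/20 = 3/5.

e = 3/5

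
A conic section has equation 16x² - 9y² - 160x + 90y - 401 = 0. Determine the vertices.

(-1, 5) and (11, 5)

16(x² - 10x) -9(y² - 10y) = 401
Complete the square in x and y: 16(x - 5)² -9(y - 5)² = 401 + 400 - 225 = 576
Divide through by 576 to get (x - 5)²/36 - (y - 5)²/64 = 1.
Hyperbola, center (5, 5), transverse axis horizontal; a² = 36, b² = 64.
a = 6. Vertices at (h ± a, k).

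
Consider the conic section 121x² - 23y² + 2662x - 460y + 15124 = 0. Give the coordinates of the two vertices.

(-11, -21) and (-11, 1)

121(x² + 22x) -23(y² + 20y) = -15124
Complete the square in x and y: 121(x + 11)² -23(y + 10)² = -15124 + 14641 - 2300 = -2783
Divide through by -2783 to get (y + 10)²/121 - (x + 11)²/23 = 1.
Hyperbola, center (-11, -10), transverse axis vertical; a² = 121, b² = 23.
a = 11. Vertices at (h, k ± a).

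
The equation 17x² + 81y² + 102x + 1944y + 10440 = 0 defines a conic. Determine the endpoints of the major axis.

Group: 17(x² + 6x) + 81(y² + 24y) = -10440
Completing the square gives 17(x + 3)² + 81(y + 12)² = -10440 + 153 + 11664 = 1377.
Dividing both sides by 1377: (x + 3)²/81 + (y + 12)²/17 = 1
Ellipse, center (-3, -12), major axis horizontal; a² = 81, b² = 17.
a = 9. Vertices at (h ± a, k).

(-12, -12) and (6, -12)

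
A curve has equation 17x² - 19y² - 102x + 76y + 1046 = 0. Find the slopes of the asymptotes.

Group the x- and y-terms: 17(x² - 6x) -19(y² - 4y) = -1046
17(x - 3)² -19(y - 2)² = -1046 + 153 - 76 = -969
Divide through by -969 to get (y - 2)²/51 - (x - 3)²/57 = 1.
Hyperbola, center (3, 2), transverse axis vertical; a² = 51, b² = 57.
For a vertical hyperbola the asymptotes have slope ±a/b.
Here that is ±√51/√57 = ±√323/19.

√323/19 and -√323/19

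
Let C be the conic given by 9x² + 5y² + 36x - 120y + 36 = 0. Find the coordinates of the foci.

(-2, 4) and (-2, 20)

Group the x- and y-terms: 9(x² + 4x) + 5(y² - 24y) = -36
Complete the square in x and y: 9(x + 2)² + 5(y - 12)² = -36 + 36 + 720 = 720
Divide by 720: (x + 2)²/80 + (y - 12)²/144 = 1
Ellipse, center (-2, 12), major axis vertical; a² = 144, b² = 80.
c² = a² - b² = 144 - 80 = 64, so c = 8.
Foci lie on the vertical axis through the center: (h, k ± c).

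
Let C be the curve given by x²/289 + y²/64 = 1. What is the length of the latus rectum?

Center (0, 0). The larger denominator 289 sits under the x-term, so the major axis is horizontal; a² = 289, b² = 64.
Latus rectum length = 2b²/a = 2·64/17 = 128/17.

128/17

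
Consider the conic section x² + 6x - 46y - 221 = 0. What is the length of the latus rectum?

46

Only x is squared. Complete the square in x: (x + 3)² = 46(y + 5).
Vertex (-3, -5); 4p = 46 so p = 23/2. Opens up.
Latus rectum length = |4p| = 46.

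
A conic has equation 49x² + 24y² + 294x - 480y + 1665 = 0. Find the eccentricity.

Group: 49(x² + 6x) + 24(y² - 20y) = -1665
Complete the square: 49(x + 3)² + 24(y - 10)² = -1665 + 441 + 2400 = 1176
Dividing both sides by 1176: (x + 3)²/24 + (y - 10)²/49 = 1
Ellipse, center (-3, 10), major axis vertical; a² = 49, b² = 24.
c² = a² - b² = 25, so c = 5.
e = c/a = 5/7.

e = 5/7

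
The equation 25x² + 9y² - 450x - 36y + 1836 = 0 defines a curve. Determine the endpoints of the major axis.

Group the x- and y-terms: 25(x² - 18x) + 9(y² - 4y) = -1836
Complete the square: 25(x - 9)² + 9(y - 2)² = -1836 + 2025 + 36 = 225
Dividing both sides by 225: (x - 9)²/9 + (y - 2)²/25 = 1
Ellipse, center (9, 2), major axis vertical; a² = 25, b² = 9.
a = 5. Vertices at (h, k ± a).

(9, -3) and (9, 7)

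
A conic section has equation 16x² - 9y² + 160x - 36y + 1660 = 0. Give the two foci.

16(x² + 10x) -9(y² + 4y) = -1660
16(x + 5)² -9(y + 2)² = -1660 + 400 - 36 = -1296
Dividing both sides by -1296: (y + 2)²/144 - (x + 5)²/81 = 1
Hyperbola, center (-5, -2), transverse axis vertical; a² = 144, b² = 81.
c² = a² + b² = 144 + 81 = 225, so c = 15.
Foci lie on the vertical axis through the center: (h, k ± c).

(-5, -17) and (-5, 13)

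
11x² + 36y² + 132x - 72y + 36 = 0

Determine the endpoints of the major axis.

Group the x- and y-terms: 11(x² + 12x) + 36(y² - 2y) = -36
Complete the square: 11(x + 6)² + 36(y - 1)² = -36 + 396 + 36 = 396
Divide through by 396 to get (x + 6)²/36 + (y - 1)²/11 = 1.
Ellipse, center (-6, 1), major axis horizontal; a² = 36, b² = 11.
a = 6. Vertices at (h ± a, k).

(-12, 1) and (0, 1)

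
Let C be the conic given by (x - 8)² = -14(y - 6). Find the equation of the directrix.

Vertex (8, 6); 4p = -14 so p = -7/2. Opens down.
Directrix is the horizontal line y = k − p = 6 − (-7/2) = 19/2.

y = 19/2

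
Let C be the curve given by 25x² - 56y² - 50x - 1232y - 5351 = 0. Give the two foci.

25(x² - 2x) -56(y² + 22y) = 5351
25(x - 1)² -56(y + 11)² = 5351 + 25 - 6776 = -1400
Dividing both sides by -1400: (y + 11)²/25 - (x - 1)²/56 = 1
Hyperbola, center (1, -11), transverse axis vertical; a² = 25, b² = 56.
c² = a² + b² = 25 + 56 = 81, so c = 9.
Foci lie on the vertical axis through the center: (h, k ± c).

(1, -20) and (1, -2)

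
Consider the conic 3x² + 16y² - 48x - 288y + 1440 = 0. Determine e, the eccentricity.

e = √13/4

Group the x- and y-terms: 3(x² - 16x) + 16(y² - 18y) = -1440
Completing the square gives 3(x - 8)² + 16(y - 9)² = -1440 + 192 + 1296 = 48.
Dividing both sides by 48: (x - 8)²/16 + (y - 9)²/3 = 1
Ellipse, center (8, 9), major axis horizontal; a² = 16, b² = 3.
c² = a² - b² = 13, so c = √13.
e = c/a = √13/4.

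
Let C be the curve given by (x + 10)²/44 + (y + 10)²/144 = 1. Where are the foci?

Center (-10, -10). The larger denominator 144 sits under the y-term, so the major axis is vertical; a² = 144, b² = 44.
c² = a² - b² = 144 - 44 = 100, so c = 10.
Foci lie on the vertical axis through the center: (h, k ± c).

(-10, -20) and (-10, 0)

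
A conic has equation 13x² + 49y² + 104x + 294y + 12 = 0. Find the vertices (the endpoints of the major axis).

Rearranging, 13(x² + 8x) + 49(y² + 6y) = -12.
Complete the square in x and y: 13(x + 4)² + 49(y + 3)² = -12 + 208 + 441 = 637
Divide by 637: (x + 4)²/49 + (y + 3)²/13 = 1
Ellipse, center (-4, -3), major axis horizontal; a² = 49, b² = 13.
a = 7. Vertices at (h ± a, k).

(-11, -3) and (3, -3)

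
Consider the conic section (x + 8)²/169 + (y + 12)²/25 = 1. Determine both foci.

(-20, -12) and (4, -12)

Center (-8, -12). The larger denominator 169 sits under the x-term, so the major axis is horizontal; a² = 169, b² = 25.
c² = a² - b² = 169 - 25 = 144, so c = 12.
Foci lie on the horizontal axis through the center: (h ± c, k).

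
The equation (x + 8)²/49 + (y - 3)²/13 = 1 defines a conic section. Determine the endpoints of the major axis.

(-15, 3) and (-1, 3)

Center (-8, 3). The larger denominator 49 sits under the x-term, so the major axis is horizontal; a² = 49, b² = 13.
a = 7. Vertices at (h ± a, k).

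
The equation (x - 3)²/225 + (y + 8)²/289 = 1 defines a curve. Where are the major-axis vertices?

(3, -25) and (3, 9)

Center (3, -8). The larger denominator 289 sits under the y-term, so the major axis is vertical; a² = 289, b² = 225.
a = 17. Vertices at (h, k ± a).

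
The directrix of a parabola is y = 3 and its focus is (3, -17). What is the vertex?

(3, -7)

The vertex is the midpoint between the focus and the directrix along the axis of symmetry.
Axis is vertical (directrix is horizontal). Vertex y-coordinate = (-17 + 3)/2 = -7; x-coordinate = 3.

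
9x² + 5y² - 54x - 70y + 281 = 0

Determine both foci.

9(x² - 6x) + 5(y² - 14y) = -281
9(x - 3)² + 5(y - 7)² = -281 + 81 + 245 = 45
Dividing both sides by 45: (x - 3)²/5 + (y - 7)²/9 = 1
Ellipse, center (3, 7), major axis vertical; a² = 9, b² = 5.
c² = a² - b² = 9 - 5 = 4, so c = 2.
Foci lie on the vertical axis through the center: (h, k ± c).

(3, 5) and (3, 9)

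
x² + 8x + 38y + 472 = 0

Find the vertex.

Only x is squared. Complete the square in x: (x + 4)² = -38(y + 12).
Vertex (-4, -12); 4p = -38 so p = -19/2. Opens down.

(-4, -12)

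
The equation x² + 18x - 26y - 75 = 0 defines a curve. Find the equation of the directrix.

y = -25/2

Only x is squared. Complete the square in x: (x + 9)² = 26(y + 6).
Vertex (-9, -6); 4p = 26 so p = 13/2. Opens up.
Directrix is the horizontal line y = k − p = -6 − (13/2) = -25/2.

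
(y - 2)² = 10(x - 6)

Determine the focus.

Vertex (6, 2); 4p = 10 so p = 5/2. Opens right.
Focus is p units from the vertex along the axis: (h + p, k).

(17/2, 2)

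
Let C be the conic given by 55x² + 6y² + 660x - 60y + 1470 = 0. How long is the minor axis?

4√3

Group the x- and y-terms: 55(x² + 12x) + 6(y² - 10y) = -1470
Complete the square in x and y: 55(x + 6)² + 6(y - 5)² = -1470 + 1980 + 150 = 660
Divide through by 660 to get (x + 6)²/12 + (y - 5)²/110 = 1.
Ellipse, center (-6, 5), major axis vertical; a² = 110, b² = 12.
b² = 12 so b = 2√3; the minor axis has length 2b = 4√3.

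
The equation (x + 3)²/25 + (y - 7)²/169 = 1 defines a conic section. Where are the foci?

Center (-3, 7). The larger denominator 169 sits under the y-term, so the major axis is vertical; a² = 169, b² = 25.
c² = a² - b² = 169 - 25 = 144, so c = 12.
Foci lie on the vertical axis through the center: (h, k ± c).

(-3, -5) and (-3, 19)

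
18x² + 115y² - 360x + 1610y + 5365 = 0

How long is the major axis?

Group the x- and y-terms: 18(x² - 20x) + 115(y² + 14y) = -5365
Complete the square in x and y: 18(x - 10)² + 115(y + 7)² = -5365 + 1800 + 5635 = 2070
Divide by 2070: (x - 10)²/115 + (y + 7)²/18 = 1
Ellipse, center (10, -7), major axis horizontal; a² = 115, b² = 18.
a² = 115 so a = √115; the major axis has length 2a = 2√115.

2√115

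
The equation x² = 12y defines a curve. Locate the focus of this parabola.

(0, 3)

Vertex (0, 0); 4p = 12 so p = 3. Opens up.
Focus is p units from the vertex along the axis: (h, k + p).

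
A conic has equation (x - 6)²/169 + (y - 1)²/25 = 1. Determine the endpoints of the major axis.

(-7, 1) and (19, 1)

Center (6, 1). The larger denominator 169 sits under the x-term, so the major axis is horizontal; a² = 169, b² = 25.
a = 13. Vertices at (h ± a, k).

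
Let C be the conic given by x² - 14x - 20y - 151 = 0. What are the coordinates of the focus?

Only x is squared. Complete the square in x: (x - 7)² = 20(y + 10).
Vertex (7, -10); 4p = 20 so p = 5. Opens up.
Focus is p units from the vertex along the axis: (h, k + p).

(7, -5)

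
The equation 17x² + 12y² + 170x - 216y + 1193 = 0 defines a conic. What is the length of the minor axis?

Group the x- and y-terms: 17(x² + 10x) + 12(y² - 18y) = -1193
17(x + 5)² + 12(y - 9)² = -1193 + 425 + 972 = 204
Divide by 204: (x + 5)²/12 + (y - 9)²/17 = 1
Ellipse, center (-5, 9), major axis vertical; a² = 17, b² = 12.
b² = 12 so b = 2√3; the minor axis has length 2b = 4√3.

4√3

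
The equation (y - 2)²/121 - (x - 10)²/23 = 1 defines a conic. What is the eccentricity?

Center (10, 2). The positive term is the y-term, so the transverse axis is vertical; a² = 121, b² = 23.
c² = a² + b² = 144, so c = 12.
e = c/a = 12/11.

e = 12/11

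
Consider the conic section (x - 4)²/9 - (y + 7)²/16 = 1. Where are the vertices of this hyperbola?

(1, -7) and (7, -7)

Center (4, -7). The positive term is the x-term, so the transverse axis is horizontal; a² = 9, b² = 16.
a = 3. Vertices at (h ± a, k).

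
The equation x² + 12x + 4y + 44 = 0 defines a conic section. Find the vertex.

(-6, -2)

Only x is squared. Complete the square in x: (x + 6)² = -4(y + 2).
Vertex (-6, -2); 4p = -4 so p = -1. Opens down.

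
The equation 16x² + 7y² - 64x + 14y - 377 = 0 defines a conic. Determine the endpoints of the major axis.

(2, -9) and (2, 7)

16(x² - 4x) + 7(y² + 2y) = 377
16(x - 2)² + 7(y + 1)² = 377 + 64 + 7 = 448
Dividing both sides by 448: (x - 2)²/28 + (y + 1)²/64 = 1
Ellipse, center (2, -1), major axis vertical; a² = 64, b² = 28.
a = 8. Vertices at (h, k ± a).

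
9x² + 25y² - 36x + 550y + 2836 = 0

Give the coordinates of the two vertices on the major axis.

(-3, -11) and (7, -11)

Rearranging, 9(x² - 4x) + 25(y² + 22y) = -2836.
Completing the square gives 9(x - 2)² + 25(y + 11)² = -2836 + 36 + 3025 = 225.
Dividing both sides by 225: (x - 2)²/25 + (y + 11)²/9 = 1
Ellipse, center (2, -11), major axis horizontal; a² = 25, b² = 9.
a = 5. Vertices at (h ± a, k).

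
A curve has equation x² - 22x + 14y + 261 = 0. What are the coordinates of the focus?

(11, -27/2)

Only x is squared. Complete the square in x: (x - 11)² = -14(y + 10).
Vertex (11, -10); 4p = -14 so p = -7/2. Opens down.
Focus is p units from the vertex along the axis: (h, k + p).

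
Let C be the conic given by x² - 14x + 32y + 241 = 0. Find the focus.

(7, -14)

Only x is squared. Complete the square in x: (x - 7)² = -32(y + 6).
Vertex (7, -6); 4p = -32 so p = -8. Opens down.
Focus is p units from the vertex along the axis: (h, k + p).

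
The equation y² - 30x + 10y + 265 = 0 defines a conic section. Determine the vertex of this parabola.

(8, -5)

Only y is squared. Complete the square in y: (y + 5)² = 30(x - 8).
Vertex (8, -5); 4p = 30 so p = 15/2. Opens right.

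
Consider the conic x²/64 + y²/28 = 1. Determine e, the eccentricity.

Center (0, 0). The larger denominator 64 sits under the x-term, so the major axis is horizontal; a² = 64, b² = 28.
c² = a² - b² = 36, so c = 6.
e = c/a = 6/8 = 3/4.

e = 3/4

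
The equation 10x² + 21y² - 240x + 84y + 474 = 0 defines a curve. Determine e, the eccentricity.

e = √231/21

Collect terms: 10(x² - 24x) + 21(y² + 4y) = -474
Complete the square: 10(x - 12)² + 21(y + 2)² = -474 + 1440 + 84 = 1050
Dividing both sides by 1050: (x - 12)²/105 + (y + 2)²/50 = 1
Ellipse, center (12, -2), major axis horizontal; a² = 105, b² = 50.
c² = a² - b² = 55, so c = √55.
e = c/a = √55/√105 = √231/21.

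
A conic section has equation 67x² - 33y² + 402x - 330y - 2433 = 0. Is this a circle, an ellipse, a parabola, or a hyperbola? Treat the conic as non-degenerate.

hyperbola

No xy term. Coefficients of x² and y² are A = 67, C = -33.
A and C have opposite signs ⇒ hyperbola.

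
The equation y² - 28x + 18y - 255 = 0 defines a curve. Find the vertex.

(-12, -9)

Only y is squared. Complete the square in y: (y + 9)² = 28(x + 12).
Vertex (-12, -9); 4p = 28 so p = 7. Opens right.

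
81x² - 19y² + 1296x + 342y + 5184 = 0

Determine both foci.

Group: 81(x² + 16x) -19(y² - 18y) = -5184
Complete the square in x and y: 81(x + 8)² -19(y - 9)² = -5184 + 5184 - 1539 = -1539
Divide by -1539: (y - 9)²/81 - (x + 8)²/19 = 1
Hyperbola, center (-8, 9), transverse axis vertical; a² = 81, b² = 19.
c² = a² + b² = 81 + 19 = 100, so c = 10.
Foci lie on the vertical axis through the center: (h, k ± c).

(-8, -1) and (-8, 19)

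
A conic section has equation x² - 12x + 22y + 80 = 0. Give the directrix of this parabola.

Only x is squared. Complete the square in x: (x - 6)² = -22(y + 2).
Vertex (6, -2); 4p = -22 so p = -11/2. Opens down.
Directrix is the horizontal line y = k − p = -2 − (-11/2) = 7/2.

y = 7/2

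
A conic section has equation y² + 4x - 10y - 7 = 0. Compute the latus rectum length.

Only y is squared. Complete the square in y: (y - 5)² = -4(x - 8).
Vertex (8, 5); 4p = -4 so p = -1. Opens left.
Latus rectum length = |4p| = 4.

4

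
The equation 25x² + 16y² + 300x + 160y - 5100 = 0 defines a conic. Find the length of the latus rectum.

25(x² + 12x) + 16(y² + 10y) = 5100
25(x + 6)² + 16(y + 5)² = 5100 + 900 + 400 = 6400
Divide by 6400: (x + 6)²/256 + (y + 5)²/400 = 1
Ellipse, center (-6, -5), major axis vertical; a² = 400, b² = 256.
Latus rectum length = 2b²/a = 2·256/20 = 128/5.

128/5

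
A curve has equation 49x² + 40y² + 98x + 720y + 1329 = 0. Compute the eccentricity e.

Collect terms: 49(x² + 2x) + 40(y² + 18y) = -1329
49(x + 1)² + 40(y + 9)² = -1329 + 49 + 3240 = 1960
Divide through by 1960 to get (x + 1)²/40 + (y + 9)²/49 = 1.
Ellipse, center (-1, -9), major axis vertical; a² = 49, b² = 40.
c² = a² - b² = 9, so c = 3.
e = c/a = 3/7.

e = 3/7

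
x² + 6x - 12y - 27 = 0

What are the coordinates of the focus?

(-3, 0)

Only x is squared. Complete the square in x: (x + 3)² = 12(y + 3).
Vertex (-3, -3); 4p = 12 so p = 3. Opens up.
Focus is p units from the vertex along the axis: (h, k + p).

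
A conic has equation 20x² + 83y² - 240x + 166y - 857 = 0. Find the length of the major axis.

2√83

20(x² - 12x) + 83(y² + 2y) = 857
Complete the square: 20(x - 6)² + 83(y + 1)² = 857 + 720 + 83 = 1660
Dividing both sides by 1660: (x - 6)²/83 + (y + 1)²/20 = 1
Ellipse, center (6, -1), major axis horizontal; a² = 83, b² = 20.
a² = 83 so a = √83; the major axis has length 2a = 2√83.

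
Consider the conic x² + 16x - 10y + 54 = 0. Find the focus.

Only x is squared. Complete the square in x: (x + 8)² = 10(y + 1).
Vertex (-8, -1); 4p = 10 so p = 5/2. Opens up.
Focus is p units from the vertex along the axis: (h, k + p).

(-8, 3/2)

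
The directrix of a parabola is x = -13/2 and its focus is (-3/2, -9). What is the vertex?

(-4, -9)

The vertex is the midpoint between the focus and the directrix along the axis of symmetry.
Axis is horizontal (directrix is vertical). Vertex x-coordinate = (-3/2 + (-13/2))/2 = -4; y-coordinate = -9.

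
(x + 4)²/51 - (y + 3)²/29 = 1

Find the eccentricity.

Center (-4, -3). The positive term is the x-term, so the transverse axis is horizontal; a² = 51, b² = 29.
c² = a² + b² = 80, so c = 4√5.
e = c/a = 4√5/√51 = 4√255/51.

e = 4√255/51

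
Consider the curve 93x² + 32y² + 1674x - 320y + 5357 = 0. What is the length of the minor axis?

8√2

Rearranging, 93(x² + 18x) + 32(y² - 10y) = -5357.
Complete the square in x and y: 93(x + 9)² + 32(y - 5)² = -5357 + 7533 + 800 = 2976
Divide through by 2976 to get (x + 9)²/32 + (y - 5)²/93 = 1.
Ellipse, center (-9, 5), major axis vertical; a² = 93, b² = 32.
b² = 32 so b = 4√2; the minor axis has length 2b = 8√2.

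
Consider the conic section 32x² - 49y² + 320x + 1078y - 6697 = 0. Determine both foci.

Collect terms: 32(x² + 10x) -49(y² - 22y) = 6697
Complete the square: 32(x + 5)² -49(y - 11)² = 6697 + 800 - 5929 = 1568
Divide through by 1568 to get (x + 5)²/49 - (y - 11)²/32 = 1.
Hyperbola, center (-5, 11), transverse axis horizontal; a² = 49, b² = 32.
c² = a² + b² = 49 + 32 = 81, so c = 9.
Foci lie on the horizontal axis through the center: (h ± c, k).

(-14, 11) and (4, 11)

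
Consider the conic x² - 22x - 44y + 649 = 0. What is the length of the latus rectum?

Only x is squared. Complete the square in x: (x - 11)² = 44(y - 12).
Vertex (11, 12); 4p = 44 so p = 11. Opens up.
Latus rectum length = |4p| = 44.

44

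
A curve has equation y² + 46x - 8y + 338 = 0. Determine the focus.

(-37/2, 4)

Only y is squared. Complete the square in y: (y - 4)² = -46(x + 7).
Vertex (-7, 4); 4p = -46 so p = -23/2. Opens left.
Focus is p units from the vertex along the axis: (h + p, k).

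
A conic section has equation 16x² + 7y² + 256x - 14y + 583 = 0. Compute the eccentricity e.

e = 3/4

16(x² + 16x) + 7(y² - 2y) = -583
Completing the square gives 16(x + 8)² + 7(y - 1)² = -583 + 1024 + 7 = 448.
Divide by 448: (x + 8)²/28 + (y - 1)²/64 = 1
Ellipse, center (-8, 1), major axis vertical; a² = 64, b² = 28.
c² = a² - b² = 36, so c = 6.
e = c/a = 6/8 = 3/4.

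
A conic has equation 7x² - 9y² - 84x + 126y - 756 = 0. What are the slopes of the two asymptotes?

√7/3 and -√7/3

Group the x- and y-terms: 7(x² - 12x) -9(y² - 14y) = 756
Completing the square gives 7(x - 6)² -9(y - 7)² = 756 + 252 - 441 = 567.
Divide through by 567 to get (x - 6)²/81 - (y - 7)²/63 = 1.
Hyperbola, center (6, 7), transverse axis horizontal; a² = 81, b² = 63.
For a horizontal hyperbola the asymptotes have slope ±b/a.
Here that is ±3√7/9 = ±√7/3.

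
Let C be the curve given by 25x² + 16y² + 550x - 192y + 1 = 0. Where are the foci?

Group: 25(x² + 22x) + 16(y² - 12y) = -1
Complete the square in x and y: 25(x + 11)² + 16(y - 6)² = -1 + 3025 + 576 = 3600
Divide through by 3600 to get (x + 11)²/144 + (y - 6)²/225 = 1.
Ellipse, center (-11, 6), major axis vertical; a² = 225, b² = 144.
c² = a² - b² = 225 - 144 = 81, so c = 9.
Foci lie on the vertical axis through the center: (h, k ± c).

(-11, -3) and (-11, 15)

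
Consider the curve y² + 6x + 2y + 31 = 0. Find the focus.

(-13/2, -1)

Only y is squared. Complete the square in y: (y + 1)² = -6(x + 5).
Vertex (-5, -1); 4p = -6 so p = -3/2. Opens left.
Focus is p units from the vertex along the axis: (h + p, k).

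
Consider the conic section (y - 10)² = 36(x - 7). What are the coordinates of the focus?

(16, 10)

Vertex (7, 10); 4p = 36 so p = 9. Opens right.
Focus is p units from the vertex along the axis: (h + p, k).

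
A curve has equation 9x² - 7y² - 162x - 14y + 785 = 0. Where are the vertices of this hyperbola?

(9, -4) and (9, 2)

Group: 9(x² - 18x) -7(y² + 2y) = -785
Complete the square in x and y: 9(x - 9)² -7(y + 1)² = -785 + 729 - 7 = -63
Divide by -63: (y + 1)²/9 - (x - 9)²/7 = 1
Hyperbola, center (9, -1), transverse axis vertical; a² = 9, b² = 7.
a = 3. Vertices at (h, k ± a).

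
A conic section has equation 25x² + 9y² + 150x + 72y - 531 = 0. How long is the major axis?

20

Rearranging, 25(x² + 6x) + 9(y² + 8y) = 531.
Complete the square in x and y: 25(x + 3)² + 9(y + 4)² = 531 + 225 + 144 = 900
Divide by 900: (x + 3)²/36 + (y + 4)²/100 = 1
Ellipse, center (-3, -4), major axis vertical; a² = 100, b² = 36.
a² = 100 so a = 10; the major axis has length 2a = 20.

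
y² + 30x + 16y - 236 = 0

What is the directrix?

Only y is squared. Complete the square in y: (y + 8)² = -30(x - 10).
Vertex (10, -8); 4p = -30 so p = -15/2. Opens left.
Directrix is the vertical line x = h − p = 10 − (-15/2) = 35/2.

x = 35/2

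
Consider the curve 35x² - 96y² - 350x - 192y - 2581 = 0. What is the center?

35(x² - 10x) -96(y² + 2y) = 2581
Completing the square gives 35(x - 5)² -96(y + 1)² = 2581 + 875 - 96 = 3360.
Divide by 3360: (x - 5)²/96 - (y + 1)²/35 = 1
Hyperbola with center (5, -1).

(5, -1)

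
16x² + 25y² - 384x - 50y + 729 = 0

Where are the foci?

Rearranging, 16(x² - 24x) + 25(y² - 2y) = -729.
Completing the square gives 16(x - 12)² + 25(y - 1)² = -729 + 2304 + 25 = 1600.
Divide by 1600: (x - 12)²/100 + (y - 1)²/64 = 1
Ellipse, center (12, 1), major axis horizontal; a² = 100, b² = 64.
c² = a² - b² = 100 - 64 = 36, so c = 6.
Foci lie on the horizontal axis through the center: (h ± c, k).

(6, 1) and (18, 1)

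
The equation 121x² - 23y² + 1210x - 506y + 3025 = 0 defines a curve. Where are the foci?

Rearranging, 121(x² + 10x) -23(y² + 22y) = -3025.
121(x + 5)² -23(y + 11)² = -3025 + 3025 - 2783 = -2783
Divide by -2783: (y + 11)²/121 - (x + 5)²/23 = 1
Hyperbola, center (-5, -11), transverse axis vertical; a² = 121, b² = 23.
c² = a² + b² = 121 + 23 = 144, so c = 12.
Foci lie on the vertical axis through the center: (h, k ± c).

(-5, -23) and (-5, 1)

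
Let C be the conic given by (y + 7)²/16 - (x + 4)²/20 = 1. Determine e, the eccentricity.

Center (-4, -7). The positive term is the y-term, so the transverse axis is vertical; a² = 16, b² = 20.
c² = a² + b² = 36, so c = 6.
e = c/a = 6/4 = 3/2.

e = 3/2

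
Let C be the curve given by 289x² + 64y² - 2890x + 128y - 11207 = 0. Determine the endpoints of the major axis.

Group: 289(x² - 10x) + 64(y² + 2y) = 11207
Complete the square: 289(x - 5)² + 64(y + 1)² = 11207 + 7225 + 64 = 18496
Dividing both sides by 18496: (x - 5)²/64 + (y + 1)²/289 = 1
Ellipse, center (5, -1), major axis vertical; a² = 289, b² = 64.
a = 17. Vertices at (h, k ± a).

(5, -18) and (5, 16)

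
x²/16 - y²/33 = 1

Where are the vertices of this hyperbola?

Center (0, 0). The positive term is the x-term, so the transverse axis is horizontal; a² = 16, b² = 33.
a = 4. Vertices at (h ± a, k).

(-4, 0) and (4, 0)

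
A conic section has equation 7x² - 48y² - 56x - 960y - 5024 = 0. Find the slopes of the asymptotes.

Group: 7(x² - 8x) -48(y² + 20y) = 5024
Complete the square in x and y: 7(x - 4)² -48(y + 10)² = 5024 + 112 - 4800 = 336
Divide by 336: (x - 4)²/48 - (y + 10)²/7 = 1
Hyperbola, center (4, -10), transverse axis horizontal; a² = 48, b² = 7.
For a horizontal hyperbola the asymptotes have slope ±b/a.
Here that is ±√7/4√3 = ±√21/12.

√21/12 and -√21/12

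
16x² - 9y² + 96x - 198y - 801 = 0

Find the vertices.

(-3, -15) and (-3, -7)

Collect terms: 16(x² + 6x) -9(y² + 22y) = 801
Completing the square gives 16(x + 3)² -9(y + 11)² = 801 + 144 - 1089 = -144.
Divide through by -144 to get (y + 11)²/16 - (x + 3)²/9 = 1.
Hyperbola, center (-3, -11), transverse axis vertical; a² = 16, b² = 9.
a = 4. Vertices at (h, k ± a).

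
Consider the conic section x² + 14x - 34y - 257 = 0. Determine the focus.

(-7, -1/2)

Only x is squared. Complete the square in x: (x + 7)² = 34(y + 9).
Vertex (-7, -9); 4p = 34 so p = 17/2. Opens up.
Focus is p units from the vertex along the axis: (h, k + p).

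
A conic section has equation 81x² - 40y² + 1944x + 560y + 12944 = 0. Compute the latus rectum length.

80/9

Group the x- and y-terms: 81(x² + 24x) -40(y² - 14y) = -12944
Complete the square in x and y: 81(x + 12)² -40(y - 7)² = -12944 + 11664 - 1960 = -3240
Dividing both sides by -3240: (y - 7)²/81 - (x + 12)²/40 = 1
Hyperbola, center (-12, 7), transverse axis vertical; a² = 81, b² = 40.
Latus rectum length = 2b²/a = 2·40/9 = 80/9.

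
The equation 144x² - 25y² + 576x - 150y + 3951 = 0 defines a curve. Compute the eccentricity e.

e = 13/12

Rearranging, 144(x² + 4x) -25(y² + 6y) = -3951.
Complete the square: 144(x + 2)² -25(y + 3)² = -3951 + 576 - 225 = -3600
Dividing both sides by -3600: (y + 3)²/144 - (x + 2)²/25 = 1
Hyperbola, center (-2, -3), transverse axis vertical; a² = 144, b² = 25.
c² = a² + b² = 169, so c = 13.
e = c/a = 13/12.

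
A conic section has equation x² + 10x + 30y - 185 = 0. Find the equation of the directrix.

y = 29/2

Only x is squared. Complete the square in x: (x + 5)² = -30(y - 7).
Vertex (-5, 7); 4p = -30 so p = -15/2. Opens down.
Directrix is the horizontal line y = k − p = 7 − (-15/2) = 29/2.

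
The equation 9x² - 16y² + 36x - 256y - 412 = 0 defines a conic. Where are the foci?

Collect terms: 9(x² + 4x) -16(y² + 16y) = 412
Completing the square gives 9(x + 2)² -16(y + 8)² = 412 + 36 - 1024 = -576.
Dividing both sides by -576: (y + 8)²/36 - (x + 2)²/64 = 1
Hyperbola, center (-2, -8), transverse axis vertical; a² = 36, b² = 64.
c² = a² + b² = 36 + 64 = 100, so c = 10.
Foci lie on the vertical axis through the center: (h, k ± c).

(-2, -18) and (-2, 2)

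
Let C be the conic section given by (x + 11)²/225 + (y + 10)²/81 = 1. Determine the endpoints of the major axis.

(-26, -10) and (4, -10)

Center (-11, -10). The larger denominator 225 sits under the x-term, so the major axis is horizontal; a² = 225, b² = 81.
a = 15. Vertices at (h ± a, k).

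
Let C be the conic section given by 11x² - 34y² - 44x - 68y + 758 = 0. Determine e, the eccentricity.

Group: 11(x² - 4x) -34(y² + 2y) = -758
Complete the square in x and y: 11(x - 2)² -34(y + 1)² = -758 + 44 - 34 = -748
Divide through by -748 to get (y + 1)²/22 - (x - 2)²/68 = 1.
Hyperbola, center (2, -1), transverse axis vertical; a² = 22, b² = 68.
c² = a² + b² = 90, so c = 3√10.
e = c/a = 3√10/√22 = 3√55/11.

e = 3√55/11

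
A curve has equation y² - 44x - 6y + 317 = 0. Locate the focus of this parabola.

Only y is squared. Complete the square in y: (y - 3)² = 44(x - 7).
Vertex (7, 3); 4p = 44 so p = 11. Opens right.
Focus is p units from the vertex along the axis: (h + p, k).

(18, 3)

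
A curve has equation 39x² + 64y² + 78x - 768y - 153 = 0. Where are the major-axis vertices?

Rearranging, 39(x² + 2x) + 64(y² - 12y) = 153.
Complete the square: 39(x + 1)² + 64(y - 6)² = 153 + 39 + 2304 = 2496
Dividing both sides by 2496: (x + 1)²/64 + (y - 6)²/39 = 1
Ellipse, center (-1, 6), major axis horizontal; a² = 64, b² = 39.
a = 8. Vertices at (h ± a, k).

(-9, 6) and (7, 6)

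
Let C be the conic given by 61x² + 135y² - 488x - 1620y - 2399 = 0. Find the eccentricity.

Collect terms: 61(x² - 8x) + 135(y² - 12y) = 2399
Complete the square: 61(x - 4)² + 135(y - 6)² = 2399 + 976 + 4860 = 8235
Divide by 8235: (x - 4)²/135 + (y - 6)²/61 = 1
Ellipse, center (4, 6), major axis horizontal; a² = 135, b² = 61.
c² = a² - b² = 74, so c = √74.
e = c/a = √74/3√15 = √1110/45.

e = √1110/45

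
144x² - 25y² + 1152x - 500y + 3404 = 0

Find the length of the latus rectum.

144(x² + 8x) -25(y² + 20y) = -3404
Complete the square in x and y: 144(x + 4)² -25(y + 10)² = -3404 + 2304 - 2500 = -3600
Divide through by -3600 to get (y + 10)²/144 - (x + 4)²/25 = 1.
Hyperbola, center (-4, -10), transverse axis vertical; a² = 144, b² = 25.
Latus rectum length = 2b²/a = 2·25/12 = 25/6.

25/6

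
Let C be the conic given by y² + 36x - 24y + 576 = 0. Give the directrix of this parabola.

x = -3

Only y is squared. Complete the square in y: (y - 12)² = -36(x + 12).
Vertex (-12, 12); 4p = -36 so p = -9. Opens left.
Directrix is the vertical line x = h − p = -12 − (-9) = -3.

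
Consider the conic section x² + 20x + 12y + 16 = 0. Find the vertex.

Only x is squared. Complete the square in x: (x + 10)² = -12(y - 7).
Vertex (-10, 7); 4p = -12 so p = -3. Opens down.

(-10, 7)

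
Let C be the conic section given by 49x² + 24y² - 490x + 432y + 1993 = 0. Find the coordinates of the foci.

(5, -14) and (5, -4)

Rearranging, 49(x² - 10x) + 24(y² + 18y) = -1993.
Completing the square gives 49(x - 5)² + 24(y + 9)² = -1993 + 1225 + 1944 = 1176.
Dividing both sides by 1176: (x - 5)²/24 + (y + 9)²/49 = 1
Ellipse, center (5, -9), major axis vertical; a² = 49, b² = 24.
c² = a² - b² = 49 - 24 = 25, so c = 5.
Foci lie on the vertical axis through the center: (h, k ± c).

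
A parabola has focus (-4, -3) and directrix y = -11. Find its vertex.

The vertex is the midpoint between the focus and the directrix along the axis of symmetry.
Axis is vertical (directrix is horizontal). Vertex y-coordinate = (-3 + (-11))/2 = -7; x-coordinate = -4.

(-4, -7)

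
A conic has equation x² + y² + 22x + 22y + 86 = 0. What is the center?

Rearranging, (x² + 22x) + (y² + 22y) = -86.
Completing the square gives (x + 11)² + (y + 11)² = -86 + 121 + 121 = 156.
So (x + 11)² + (y + 11)² = 156.
Circle centered at (-11, -11) with r² = 156.

(-11, -11)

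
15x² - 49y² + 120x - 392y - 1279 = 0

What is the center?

(-4, -4)

Collect terms: 15(x² + 8x) -49(y² + 8y) = 1279
15(x + 4)² -49(y + 4)² = 1279 + 240 - 784 = 735
Divide by 735: (x + 4)²/49 - (y + 4)²/15 = 1
Hyperbola with center (-4, -4).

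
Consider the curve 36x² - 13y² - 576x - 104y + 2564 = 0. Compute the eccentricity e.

Rearranging, 36(x² - 16x) -13(y² + 8y) = -2564.
Completing the square gives 36(x - 8)² -13(y + 4)² = -2564 + 2304 - 208 = -468.
Dividing both sides by -468: (y + 4)²/36 - (x - 8)²/13 = 1
Hyperbola, center (8, -4), transverse axis vertical; a² = 36, b² = 13.
c² = a² + b² = 49, so c = 7.
e = c/a = 7/6.

e = 7/6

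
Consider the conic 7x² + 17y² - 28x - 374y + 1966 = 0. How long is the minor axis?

Rearranging, 7(x² - 4x) + 17(y² - 22y) = -1966.
Complete the square: 7(x - 2)² + 17(y - 11)² = -1966 + 28 + 2057 = 119
Dividing both sides by 119: (x - 2)²/17 + (y - 11)²/7 = 1
Ellipse, center (2, 11), major axis horizontal; a² = 17, b² = 7.
b² = 7 so b = √7; the minor axis has length 2b = 2√7.

2√7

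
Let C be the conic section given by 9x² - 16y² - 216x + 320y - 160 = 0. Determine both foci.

(12, 5) and (12, 15)

9(x² - 24x) -16(y² - 20y) = 160
Complete the square: 9(x - 12)² -16(y - 10)² = 160 + 1296 - 1600 = -144
Divide by -144: (y - 10)²/9 - (x - 12)²/16 = 1
Hyperbola, center (12, 10), transverse axis vertical; a² = 9, b² = 16.
c² = a² + b² = 9 + 16 = 25, so c = 5.
Foci lie on the vertical axis through the center: (h, k ± c).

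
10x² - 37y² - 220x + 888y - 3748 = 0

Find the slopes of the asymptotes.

√370/37 and -√370/37

Group the x- and y-terms: 10(x² - 22x) -37(y² - 24y) = 3748
Complete the square: 10(x - 11)² -37(y - 12)² = 3748 + 1210 - 5328 = -370
Divide by -370: (y - 12)²/10 - (x - 11)²/37 = 1
Hyperbola, center (11, 12), transverse axis vertical; a² = 10, b² = 37.
For a vertical hyperbola the asymptotes have slope ±a/b.
Here that is ±√10/√37 = ±√370/37.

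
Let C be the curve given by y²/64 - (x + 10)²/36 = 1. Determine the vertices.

(-10, -8) and (-10, 8)

Center (-10, 0). The positive term is the y-term, so the transverse axis is vertical; a² = 64, b² = 36.
a = 8. Vertices at (h, k ± a).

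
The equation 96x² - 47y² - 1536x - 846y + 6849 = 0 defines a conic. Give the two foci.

(8, -9 - √143) and (8, -9 + √143)

Rearranging, 96(x² - 16x) -47(y² + 18y) = -6849.
Complete the square: 96(x - 8)² -47(y + 9)² = -6849 + 6144 - 3807 = -4512
Divide by -4512: (y + 9)²/96 - (x - 8)²/47 = 1
Hyperbola, center (8, -9), transverse axis vertical; a² = 96, b² = 47.
c² = a² + b² = 96 + 47 = 143, so c = √143.
Foci lie on the vertical axis through the center: (h, k ± c).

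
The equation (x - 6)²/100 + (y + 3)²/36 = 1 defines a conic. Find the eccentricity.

e = 4/5

Center (6, -3). The larger denominator 100 sits under the x-term, so the major axis is horizontal; a² = 100, b² = 36.
c² = a² - b² = 64, so c = 8.
e = c/a = 8/10 = 4/5.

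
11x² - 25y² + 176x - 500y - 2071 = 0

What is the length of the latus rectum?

22/5

Group the x- and y-terms: 11(x² + 16x) -25(y² + 20y) = 2071
Complete the square in x and y: 11(x + 8)² -25(y + 10)² = 2071 + 704 - 2500 = 275
Dividing both sides by 275: (x + 8)²/25 - (y + 10)²/11 = 1
Hyperbola, center (-8, -10), transverse axis horizontal; a² = 25, b² = 11.
Latus rectum length = 2b²/a = 2·11/5 = 22/5.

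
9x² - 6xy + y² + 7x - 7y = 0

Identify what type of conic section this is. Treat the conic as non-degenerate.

A = 9, B = -6, C = 1.
Discriminant B² − 4AC = (-6)² − 4·9·1 = 0.
B² − 4AC = 0 ⇒ parabola.

parabola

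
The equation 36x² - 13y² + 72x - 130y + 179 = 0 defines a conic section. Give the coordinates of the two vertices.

Rearranging, 36(x² + 2x) -13(y² + 10y) = -179.
Completing the square gives 36(x + 1)² -13(y + 5)² = -179 + 36 - 325 = -468.
Divide by -468: (y + 5)²/36 - (x + 1)²/13 = 1
Hyperbola, center (-1, -5), transverse axis vertical; a² = 36, b² = 13.
a = 6. Vertices at (h, k ± a).

(-1, -11) and (-1, 1)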